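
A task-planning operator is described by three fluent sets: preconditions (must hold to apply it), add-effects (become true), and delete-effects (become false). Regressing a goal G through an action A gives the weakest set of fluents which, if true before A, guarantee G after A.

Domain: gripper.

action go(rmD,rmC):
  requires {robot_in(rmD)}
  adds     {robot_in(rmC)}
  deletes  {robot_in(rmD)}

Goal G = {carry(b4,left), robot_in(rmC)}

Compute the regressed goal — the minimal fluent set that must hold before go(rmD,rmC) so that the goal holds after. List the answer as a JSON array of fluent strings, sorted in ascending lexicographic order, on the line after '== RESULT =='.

Compute (G \ add) ∪ pre:
  G ∩ del = {}  (empty — regression defined)
  G \ add = {carry(b4,left), robot_in(rmC)} \ {robot_in(rmC)} = {carry(b4,left)}
  ∪ pre   = {carry(b4,left)} ∪ {robot_in(rmD)}
          = {carry(b4,left), robot_in(rmD)}

== RESULT ==
["carry(b4,left)", "robot_in(rmD)"]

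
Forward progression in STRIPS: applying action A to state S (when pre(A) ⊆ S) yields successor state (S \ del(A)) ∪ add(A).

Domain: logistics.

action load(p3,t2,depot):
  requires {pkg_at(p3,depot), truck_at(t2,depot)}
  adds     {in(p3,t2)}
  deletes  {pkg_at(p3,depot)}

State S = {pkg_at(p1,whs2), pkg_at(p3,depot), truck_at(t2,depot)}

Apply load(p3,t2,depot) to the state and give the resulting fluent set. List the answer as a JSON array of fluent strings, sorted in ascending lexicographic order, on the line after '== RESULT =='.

Compute (S \ del) ∪ add:
  pre ⊆ S: {pkg_at(p3,depot), truck_at(t2,depot)} ⊆ S  — applicable
  S \ del = {pkg_at(p1,whs2), truck_at(t2,depot)}
  ∪ add   = {in(p3,t2), pkg_at(p1,whs2), truck_at(t2,depot)}

== RESULT ==
["in(p3,t2)", "pkg_at(p1,whs2)", "truck_at(t2,depot)"]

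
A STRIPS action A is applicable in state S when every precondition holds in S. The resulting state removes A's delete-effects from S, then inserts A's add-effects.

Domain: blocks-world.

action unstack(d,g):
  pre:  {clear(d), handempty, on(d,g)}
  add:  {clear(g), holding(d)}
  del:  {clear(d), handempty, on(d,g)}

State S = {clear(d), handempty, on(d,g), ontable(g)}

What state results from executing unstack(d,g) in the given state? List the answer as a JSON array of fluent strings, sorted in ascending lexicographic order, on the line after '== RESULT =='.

Compute (S \ del) ∪ add:
  pre ⊆ S: {clear(d), handempty, on(d,g)} ⊆ S  — applicable
  S \ del = {ontable(g)}
  ∪ add   = {clear(g), holding(d), ontable(g)}

== RESULT ==
["clear(g)", "holding(d)", "ontable(g)"]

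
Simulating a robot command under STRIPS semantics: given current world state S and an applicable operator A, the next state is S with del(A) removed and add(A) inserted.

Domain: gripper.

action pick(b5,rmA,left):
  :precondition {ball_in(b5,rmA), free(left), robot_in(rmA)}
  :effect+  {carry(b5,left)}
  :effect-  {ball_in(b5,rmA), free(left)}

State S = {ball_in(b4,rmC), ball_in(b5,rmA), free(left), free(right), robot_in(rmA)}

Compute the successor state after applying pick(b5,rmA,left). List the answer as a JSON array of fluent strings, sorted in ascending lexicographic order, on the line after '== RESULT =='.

Progress:
  pre ⊆ S: {ball_in(b5,rmA), free(left), robot_in(rmA)} ⊆ S  — applicable
  S \ del = {ball_in(b4,rmC), free(right), robot_in(rmA)}
  ∪ add   = {ball_in(b4,rmC), carry(b5,left), free(right), robot_in(rmA)}

== RESULT ==
["ball_in(b4,rmC)", "carry(b5,left)", "free(right)", "robot_in(rmA)"]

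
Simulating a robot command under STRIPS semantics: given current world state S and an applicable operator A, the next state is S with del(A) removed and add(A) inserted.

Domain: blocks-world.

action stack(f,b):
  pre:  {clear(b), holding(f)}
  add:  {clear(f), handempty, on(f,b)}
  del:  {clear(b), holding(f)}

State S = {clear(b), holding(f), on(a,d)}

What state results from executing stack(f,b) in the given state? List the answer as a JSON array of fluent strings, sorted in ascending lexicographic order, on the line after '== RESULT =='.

Progress:
  pre ⊆ S: {clear(b), holding(f)} ⊆ S  — applicable
  S \ del = {on(a,d)}
  ∪ add   = {clear(f), handempty, on(a,d), on(f,b)}

== RESULT ==
["clear(f)", "handempty", "on(a,d)", "on(f,b)"]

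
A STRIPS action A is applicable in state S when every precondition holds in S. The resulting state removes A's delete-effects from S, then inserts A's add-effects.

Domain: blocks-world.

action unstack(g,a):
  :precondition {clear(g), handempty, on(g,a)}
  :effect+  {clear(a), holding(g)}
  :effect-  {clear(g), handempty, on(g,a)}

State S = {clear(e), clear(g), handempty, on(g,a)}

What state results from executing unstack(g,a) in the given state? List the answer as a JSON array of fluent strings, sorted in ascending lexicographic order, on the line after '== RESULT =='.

Progress:
  pre ⊆ S: {clear(g), handempty, on(g,a)} ⊆ S  — applicable
  S \ del = {clear(e)}
  ∪ add   = {clear(a), clear(e), holding(g)}

== RESULT ==
["clear(a)", "clear(e)", "holding(g)"]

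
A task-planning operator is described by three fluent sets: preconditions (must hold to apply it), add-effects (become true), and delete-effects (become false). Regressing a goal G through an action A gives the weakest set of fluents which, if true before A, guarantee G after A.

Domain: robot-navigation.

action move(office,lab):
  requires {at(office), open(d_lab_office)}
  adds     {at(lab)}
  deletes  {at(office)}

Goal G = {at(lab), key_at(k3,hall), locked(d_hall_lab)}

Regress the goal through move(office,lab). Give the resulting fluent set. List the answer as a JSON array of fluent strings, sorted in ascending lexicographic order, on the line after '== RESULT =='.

Compute (G \ add) ∪ pre:
  G ∩ del = {}  (empty — regression defined)
  G \ add = {at(lab), key_at(k3,hall), locked(d_hall_lab)} \ {at(lab)} = {key_at(k3,hall), locked(d_hall_lab)}
  ∪ pre   = {key_at(k3,hall), locked(d_hall_lab)} ∪ {at(office), open(d_lab_office)}
          = {at(office), key_at(k3,hall), locked(d_hall_lab), open(d_lab_office)}

== RESULT ==
["at(office)", "key_at(k3,hall)", "locked(d_hall_lab)", "open(d_lab_office)"]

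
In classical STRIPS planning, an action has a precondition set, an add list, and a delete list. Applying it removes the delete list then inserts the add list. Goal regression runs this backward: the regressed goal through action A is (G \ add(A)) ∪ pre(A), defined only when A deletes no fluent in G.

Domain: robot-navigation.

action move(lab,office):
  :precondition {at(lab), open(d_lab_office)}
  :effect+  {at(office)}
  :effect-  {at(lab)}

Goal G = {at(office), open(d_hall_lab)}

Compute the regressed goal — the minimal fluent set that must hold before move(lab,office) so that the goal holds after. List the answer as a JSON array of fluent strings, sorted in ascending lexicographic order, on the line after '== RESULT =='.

Regress:
  G ∩ del = {}  (empty — regression defined)
  G \ add = {at(office), open(d_hall_lab)} \ {at(office)} = {open(d_hall_lab)}
  ∪ pre   = {open(d_hall_lab)} ∪ {at(lab), open(d_lab_office)}
          = {at(lab), open(d_hall_lab), open(d_lab_office)}

== RESULT ==
["at(lab)", "open(d_hall_lab)", "open(d_lab_office)"]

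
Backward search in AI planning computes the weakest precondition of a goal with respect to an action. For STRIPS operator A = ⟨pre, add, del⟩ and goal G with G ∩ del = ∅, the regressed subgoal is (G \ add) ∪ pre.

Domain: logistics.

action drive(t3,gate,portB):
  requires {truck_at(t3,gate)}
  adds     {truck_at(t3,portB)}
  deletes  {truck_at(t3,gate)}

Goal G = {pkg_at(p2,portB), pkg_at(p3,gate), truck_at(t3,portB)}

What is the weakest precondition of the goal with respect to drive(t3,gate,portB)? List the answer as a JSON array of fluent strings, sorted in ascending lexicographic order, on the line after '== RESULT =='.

Regress:
  G ∩ del = {}  (empty — regression defined)
  G \ add = {pkg_at(p2,portB), pkg_at(p3,gate), truck_at(t3,portB)} \ {truck_at(t3,portB)} = {pkg_at(p2,portB), pkg_at(p3,gate)}
  ∪ pre   = {pkg_at(p2,portB), pkg_at(p3,gate)} ∪ {truck_at(t3,gate)}
          = {pkg_at(p2,portB), pkg_at(p3,gate), truck_at(t3,gate)}

== RESULT ==
["pkg_at(p2,portB)", "pkg_at(p3,gate)", "truck_at(t3,gate)"]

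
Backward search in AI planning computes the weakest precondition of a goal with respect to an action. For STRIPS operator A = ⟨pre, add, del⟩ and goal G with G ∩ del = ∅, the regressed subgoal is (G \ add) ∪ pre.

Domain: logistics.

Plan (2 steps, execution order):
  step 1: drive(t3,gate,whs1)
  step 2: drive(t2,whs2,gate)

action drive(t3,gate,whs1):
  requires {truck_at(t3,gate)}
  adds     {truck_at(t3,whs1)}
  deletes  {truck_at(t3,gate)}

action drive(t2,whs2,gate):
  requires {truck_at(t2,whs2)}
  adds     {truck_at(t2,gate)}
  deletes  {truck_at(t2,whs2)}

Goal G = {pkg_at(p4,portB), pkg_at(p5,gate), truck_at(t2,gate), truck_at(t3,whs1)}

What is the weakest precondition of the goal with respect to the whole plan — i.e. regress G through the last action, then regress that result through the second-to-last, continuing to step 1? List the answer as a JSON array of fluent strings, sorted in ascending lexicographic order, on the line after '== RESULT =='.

Work backward from the goal:
  through step 2 (drive(t2,whs2,gate)): drop {truck_at(t2,gate)}, keep {pkg_at(p4,portB), pkg_at(p5,gate), truck_at(t3,whs1)}, require {truck_at(t2,whs2)}
    → {pkg_at(p4,portB), pkg_at(p5,gate), truck_at(t2,whs2), truck_at(t3,whs1)}
  through step 1 (drive(t3,gate,whs1)): drop {truck_at(t3,whs1)}, keep {pkg_at(p4,portB), pkg_at(p5,gate), truck_at(t2,whs2)}, require {truck_at(t3,gate)}
    → {pkg_at(p4,portB), pkg_at(p5,gate), truck_at(t2,whs2), truck_at(t3,gate)}

== RESULT ==
["pkg_at(p4,portB)", "pkg_at(p5,gate)", "truck_at(t2,whs2)", "truck_at(t3,gate)"]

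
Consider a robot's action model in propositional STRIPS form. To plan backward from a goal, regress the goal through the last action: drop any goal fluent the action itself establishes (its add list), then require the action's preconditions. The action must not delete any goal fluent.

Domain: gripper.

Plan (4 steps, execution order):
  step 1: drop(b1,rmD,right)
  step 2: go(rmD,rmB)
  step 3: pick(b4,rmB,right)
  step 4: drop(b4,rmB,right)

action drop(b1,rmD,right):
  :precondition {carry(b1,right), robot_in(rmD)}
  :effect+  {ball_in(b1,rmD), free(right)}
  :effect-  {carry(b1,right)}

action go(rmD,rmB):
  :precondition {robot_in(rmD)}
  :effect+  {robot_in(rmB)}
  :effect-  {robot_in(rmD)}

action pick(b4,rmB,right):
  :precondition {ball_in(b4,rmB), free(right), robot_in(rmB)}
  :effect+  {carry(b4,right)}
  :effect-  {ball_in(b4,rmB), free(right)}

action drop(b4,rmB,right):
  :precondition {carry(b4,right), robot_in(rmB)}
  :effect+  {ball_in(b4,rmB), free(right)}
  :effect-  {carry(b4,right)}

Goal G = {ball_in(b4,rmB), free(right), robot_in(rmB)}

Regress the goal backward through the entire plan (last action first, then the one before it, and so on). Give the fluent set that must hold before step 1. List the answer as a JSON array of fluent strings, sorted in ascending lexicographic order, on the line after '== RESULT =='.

Work backward from the goal:
  through step 4 (drop(b4,rmB,right)): drop {ball_in(b4,rmB), free(right)}, keep {robot_in(rmB)}, require {carry(b4,right), robot_in(rmB)}
    → {carry(b4,right), robot_in(rmB)}
  through step 3 (pick(b4,rmB,right)): drop {carry(b4,right)}, keep {robot_in(rmB)}, require {ball_in(b4,rmB), free(right), robot_in(rmB)}
    → {ball_in(b4,rmB), free(right), robot_in(rmB)}
  through step 2 (go(rmD,rmB)): drop {robot_in(rmB)}, keep {ball_in(b4,rmB), free(right)}, require {robot_in(rmD)}
    → {ball_in(b4,rmB), free(right), robot_in(rmD)}
  through step 1 (drop(b1,rmD,right)): drop {free(right)}, keep {ball_in(b4,rmB), robot_in(rmD)}, require {carry(b1,right), robot_in(rmD)}
    → {ball_in(b4,rmB), carry(b1,right), robot_in(rmD)}

== RESULT ==
["ball_in(b4,rmB)", "carry(b1,right)", "robot_in(rmD)"]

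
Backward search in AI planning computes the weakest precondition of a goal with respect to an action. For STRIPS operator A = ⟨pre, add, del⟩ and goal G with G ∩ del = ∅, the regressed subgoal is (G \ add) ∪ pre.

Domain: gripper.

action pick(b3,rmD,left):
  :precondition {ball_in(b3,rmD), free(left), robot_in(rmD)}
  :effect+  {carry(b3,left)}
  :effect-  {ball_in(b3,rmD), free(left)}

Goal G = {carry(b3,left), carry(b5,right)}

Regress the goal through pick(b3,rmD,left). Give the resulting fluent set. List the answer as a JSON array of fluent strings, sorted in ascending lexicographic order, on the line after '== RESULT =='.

Compute (G \ add) ∪ pre:
  G ∩ del = {}  (empty — regression defined)
  G \ add = {carry(b3,left), carry(b5,right)} \ {carry(b3,left)} = {carry(b5,right)}
  ∪ pre   = {carry(b5,right)} ∪ {ball_in(b3,rmD), free(left), robot_in(rmD)}
          = {ball_in(b3,rmD), carry(b5,right), free(left), robot_in(rmD)}

== RESULT ==
["ball_in(b3,rmD)", "carry(b5,right)", "free(left)", "robot_in(rmD)"]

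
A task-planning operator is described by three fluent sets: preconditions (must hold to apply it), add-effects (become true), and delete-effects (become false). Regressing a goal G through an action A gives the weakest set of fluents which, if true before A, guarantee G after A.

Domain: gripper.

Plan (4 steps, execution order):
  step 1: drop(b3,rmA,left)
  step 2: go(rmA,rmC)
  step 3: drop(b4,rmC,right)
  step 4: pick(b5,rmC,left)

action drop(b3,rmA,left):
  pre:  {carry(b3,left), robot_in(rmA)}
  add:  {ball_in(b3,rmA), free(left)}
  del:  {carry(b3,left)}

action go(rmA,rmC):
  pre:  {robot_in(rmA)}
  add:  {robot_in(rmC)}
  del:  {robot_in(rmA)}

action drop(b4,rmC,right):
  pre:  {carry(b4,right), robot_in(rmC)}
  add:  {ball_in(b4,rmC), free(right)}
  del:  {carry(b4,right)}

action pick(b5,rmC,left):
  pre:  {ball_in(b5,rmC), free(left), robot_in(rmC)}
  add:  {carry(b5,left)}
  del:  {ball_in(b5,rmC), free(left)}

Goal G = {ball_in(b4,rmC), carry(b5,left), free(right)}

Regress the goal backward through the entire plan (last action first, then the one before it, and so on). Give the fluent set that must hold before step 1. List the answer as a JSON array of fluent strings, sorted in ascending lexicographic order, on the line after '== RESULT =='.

Work backward from the goal:
  through step 4 (pick(b5,rmC,left)): drop {carry(b5,left)}, keep {ball_in(b4,rmC), free(right)}, require {ball_in(b5,rmC), free(left), robot_in(rmC)}
    → {ball_in(b4,rmC), ball_in(b5,rmC), free(left), free(right), robot_in(rmC)}
  through step 3 (drop(b4,rmC,right)): drop {ball_in(b4,rmC), free(right)}, keep {ball_in(b5,rmC), free(left), robot_in(rmC)}, require {carry(b4,right), robot_in(rmC)}
    → {ball_in(b5,rmC), carry(b4,right), free(left), robot_in(rmC)}
  through step 2 (go(rmA,rmC)): drop {robot_in(rmC)}, keep {ball_in(b5,rmC), carry(b4,right), free(left)}, require {robot_in(rmA)}
    → {ball_in(b5,rmC), carry(b4,right), free(left), robot_in(rmA)}
  through step 1 (drop(b3,rmA,left)): drop {free(left)}, keep {ball_in(b5,rmC), carry(b4,right), robot_in(rmA)}, require {carry(b3,left), robot_in(rmA)}
    → {ball_in(b5,rmC), carry(b3,left), carry(b4,right), robot_in(rmA)}

== RESULT ==
["ball_in(b5,rmC)", "carry(b3,left)", "carry(b4,right)", "robot_in(rmA)"]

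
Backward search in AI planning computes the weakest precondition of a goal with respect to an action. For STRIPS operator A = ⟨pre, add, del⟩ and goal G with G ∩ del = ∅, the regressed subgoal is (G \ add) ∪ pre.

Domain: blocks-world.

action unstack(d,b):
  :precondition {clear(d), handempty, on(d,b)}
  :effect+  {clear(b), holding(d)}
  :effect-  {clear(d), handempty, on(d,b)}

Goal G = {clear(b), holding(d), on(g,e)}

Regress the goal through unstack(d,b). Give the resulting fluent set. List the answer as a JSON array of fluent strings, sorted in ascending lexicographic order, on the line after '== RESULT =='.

Compute (G \ add) ∪ pre:
  G ∩ del = {}  (empty — regression defined)
  G \ add = {clear(b), holding(d), on(g,e)} \ {clear(b), holding(d)} = {on(g,e)}
  ∪ pre   = {on(g,e)} ∪ {clear(d), handempty, on(d,b)}
          = {clear(d), handempty, on(d,b), on(g,e)}

== RESULT ==
["clear(d)", "handempty", "on(d,b)", "on(g,e)"]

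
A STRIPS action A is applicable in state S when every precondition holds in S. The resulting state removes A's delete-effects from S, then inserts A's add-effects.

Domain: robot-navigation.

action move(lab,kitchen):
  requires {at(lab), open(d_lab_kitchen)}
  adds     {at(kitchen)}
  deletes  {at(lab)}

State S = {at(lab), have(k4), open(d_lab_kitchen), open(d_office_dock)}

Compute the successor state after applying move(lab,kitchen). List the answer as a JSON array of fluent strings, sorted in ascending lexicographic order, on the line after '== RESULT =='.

Compute (S \ del) ∪ add:
  pre ⊆ S: {at(lab), open(d_lab_kitchen)} ⊆ S  — applicable
  S \ del = {have(k4), open(d_lab_kitchen), open(d_office_dock)}
  ∪ add   = {at(kitchen), have(k4), open(d_lab_kitchen), open(d_office_dock)}

== RESULT ==
["at(kitchen)", "have(k4)", "open(d_lab_kitchen)", "open(d_office_dock)"]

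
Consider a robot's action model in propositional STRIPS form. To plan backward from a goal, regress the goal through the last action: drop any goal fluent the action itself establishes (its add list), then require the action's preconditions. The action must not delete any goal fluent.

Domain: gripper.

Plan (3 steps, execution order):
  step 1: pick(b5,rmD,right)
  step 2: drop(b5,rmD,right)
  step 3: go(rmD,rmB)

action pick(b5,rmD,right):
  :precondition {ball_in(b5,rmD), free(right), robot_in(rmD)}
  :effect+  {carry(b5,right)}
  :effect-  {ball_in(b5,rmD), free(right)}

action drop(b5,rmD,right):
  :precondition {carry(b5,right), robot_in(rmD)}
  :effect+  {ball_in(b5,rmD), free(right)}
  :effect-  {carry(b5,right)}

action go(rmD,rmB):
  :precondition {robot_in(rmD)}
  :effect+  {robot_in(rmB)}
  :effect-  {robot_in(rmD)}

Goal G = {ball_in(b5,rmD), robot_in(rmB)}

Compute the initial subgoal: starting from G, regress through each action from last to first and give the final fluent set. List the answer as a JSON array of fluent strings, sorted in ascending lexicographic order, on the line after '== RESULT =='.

Regress step by step:
  through step 3 (go(rmD,rmB)): drop {robot_in(rmB)}, keep {ball_in(b5,rmD)}, require {robot_in(rmD)}
    → {ball_in(b5,rmD), robot_in(rmD)}
  through step 2 (drop(b5,rmD,right)): drop {ball_in(b5,rmD)}, keep {robot_in(rmD)}, require {carry(b5,right), robot_in(rmD)}
    → {carry(b5,right), robot_in(rmD)}
  through step 1 (pick(b5,rmD,right)): drop {carry(b5,right)}, keep {robot_in(rmD)}, require {ball_in(b5,rmD), free(right), robot_in(rmD)}
    → {ball_in(b5,rmD), free(right), robot_in(rmD)}

== RESULT ==
["ball_in(b5,rmD)", "free(right)", "robot_in(rmD)"]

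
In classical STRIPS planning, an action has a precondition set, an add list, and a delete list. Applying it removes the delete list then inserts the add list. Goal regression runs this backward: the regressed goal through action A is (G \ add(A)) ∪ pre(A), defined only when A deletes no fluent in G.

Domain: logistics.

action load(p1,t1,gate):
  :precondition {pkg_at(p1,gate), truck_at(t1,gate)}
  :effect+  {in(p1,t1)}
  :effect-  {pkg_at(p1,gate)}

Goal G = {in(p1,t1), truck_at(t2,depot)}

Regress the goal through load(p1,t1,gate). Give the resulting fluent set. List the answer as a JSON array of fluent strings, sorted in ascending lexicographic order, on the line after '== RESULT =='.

Regress:
  G ∩ del = {}  (empty — regression defined)
  G \ add = {in(p1,t1), truck_at(t2,depot)} \ {in(p1,t1)} = {truck_at(t2,depot)}
  ∪ pre   = {truck_at(t2,depot)} ∪ {pkg_at(p1,gate), truck_at(t1,gate)}
          = {pkg_at(p1,gate), truck_at(t1,gate), truck_at(t2,depot)}

== RESULT ==
["pkg_at(p1,gate)", "truck_at(t1,gate)", "truck_at(t2,depot)"]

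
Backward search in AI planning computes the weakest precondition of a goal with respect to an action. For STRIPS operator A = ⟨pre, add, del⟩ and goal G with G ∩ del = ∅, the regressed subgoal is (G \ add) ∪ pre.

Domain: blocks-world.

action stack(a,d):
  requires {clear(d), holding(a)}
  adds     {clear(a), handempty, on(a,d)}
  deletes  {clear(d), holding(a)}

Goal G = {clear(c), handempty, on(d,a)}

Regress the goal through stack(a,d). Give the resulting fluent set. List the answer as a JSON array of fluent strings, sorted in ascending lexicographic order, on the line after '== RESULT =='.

Regress:
  G ∩ del = {}  (empty — regression defined)
  G \ add = {clear(c), handempty, on(d,a)} \ {clear(a), handempty, on(a,d)} = {clear(c), on(d,a)}
  ∪ pre   = {clear(c), on(d,a)} ∪ {clear(d), holding(a)}
          = {clear(c), clear(d), holding(a), on(d,a)}

== RESULT ==
["clear(c)", "clear(d)", "holding(a)", "on(d,a)"]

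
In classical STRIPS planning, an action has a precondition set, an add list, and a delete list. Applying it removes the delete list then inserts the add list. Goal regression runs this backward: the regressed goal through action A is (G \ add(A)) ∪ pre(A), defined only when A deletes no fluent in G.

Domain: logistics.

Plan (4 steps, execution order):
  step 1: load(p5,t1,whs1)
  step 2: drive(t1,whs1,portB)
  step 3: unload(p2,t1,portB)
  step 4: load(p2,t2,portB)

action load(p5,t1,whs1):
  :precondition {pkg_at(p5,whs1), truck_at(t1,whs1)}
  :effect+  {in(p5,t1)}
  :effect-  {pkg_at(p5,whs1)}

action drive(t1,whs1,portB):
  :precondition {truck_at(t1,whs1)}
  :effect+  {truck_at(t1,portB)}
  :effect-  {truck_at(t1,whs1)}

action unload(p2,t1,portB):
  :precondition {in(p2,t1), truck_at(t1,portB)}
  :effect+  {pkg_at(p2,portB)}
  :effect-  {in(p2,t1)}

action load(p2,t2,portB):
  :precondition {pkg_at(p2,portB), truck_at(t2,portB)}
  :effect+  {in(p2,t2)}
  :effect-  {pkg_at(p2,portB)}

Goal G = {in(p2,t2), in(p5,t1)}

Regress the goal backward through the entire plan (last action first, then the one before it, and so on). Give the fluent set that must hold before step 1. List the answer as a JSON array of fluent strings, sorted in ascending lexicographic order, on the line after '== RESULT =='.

Regress step by step:
  through step 4 (load(p2,t2,portB)): drop {in(p2,t2)}, keep {in(p5,t1)}, require {pkg_at(p2,portB), truck_at(t2,portB)}
    → {in(p5,t1), pkg_at(p2,portB), truck_at(t2,portB)}
  through step 3 (unload(p2,t1,portB)): drop {pkg_at(p2,portB)}, keep {in(p5,t1), truck_at(t2,portB)}, require {in(p2,t1), truck_at(t1,portB)}
    → {in(p2,t1), in(p5,t1), truck_at(t1,portB), truck_at(t2,portB)}
  through step 2 (drive(t1,whs1,portB)): drop {truck_at(t1,portB)}, keep {in(p2,t1), in(p5,t1), truck_at(t2,portB)}, require {truck_at(t1,whs1)}
    → {in(p2,t1), in(p5,t1), truck_at(t1,whs1), truck_at(t2,portB)}
  through step 1 (load(p5,t1,whs1)): drop {in(p5,t1)}, keep {in(p2,t1), truck_at(t1,whs1), truck_at(t2,portB)}, require {pkg_at(p5,whs1), truck_at(t1,whs1)}
    → {in(p2,t1), pkg_at(p5,whs1), truck_at(t1,whs1), truck_at(t2,portB)}

== RESULT ==
["in(p2,t1)", "pkg_at(p5,whs1)", "truck_at(t1,whs1)", "truck_at(t2,portB)"]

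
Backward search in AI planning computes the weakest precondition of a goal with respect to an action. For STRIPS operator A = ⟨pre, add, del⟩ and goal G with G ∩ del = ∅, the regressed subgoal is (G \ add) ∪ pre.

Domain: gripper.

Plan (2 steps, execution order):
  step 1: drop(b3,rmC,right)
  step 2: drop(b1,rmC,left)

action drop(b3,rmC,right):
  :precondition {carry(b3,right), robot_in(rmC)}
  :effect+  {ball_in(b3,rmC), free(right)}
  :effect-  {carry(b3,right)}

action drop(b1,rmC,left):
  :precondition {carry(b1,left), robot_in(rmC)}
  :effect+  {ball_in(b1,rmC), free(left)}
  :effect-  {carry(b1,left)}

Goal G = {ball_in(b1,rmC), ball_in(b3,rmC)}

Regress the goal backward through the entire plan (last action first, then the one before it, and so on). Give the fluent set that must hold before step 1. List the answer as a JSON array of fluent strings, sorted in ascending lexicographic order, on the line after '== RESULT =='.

Work backward from the goal:
  through step 2 (drop(b1,rmC,left)): drop {ball_in(b1,rmC)}, keep {ball_in(b3,rmC)}, require {carry(b1,left), robot_in(rmC)}
    → {ball_in(b3,rmC), carry(b1,left), robot_in(rmC)}
  through step 1 (drop(b3,rmC,right)): drop {ball_in(b3,rmC)}, keep {carry(b1,left), robot_in(rmC)}, require {carry(b3,right), robot_in(rmC)}
    → {carry(b1,left), carry(b3,right), robot_in(rmC)}

== RESULT ==
["carry(b1,left)", "carry(b3,right)", "robot_in(rmC)"]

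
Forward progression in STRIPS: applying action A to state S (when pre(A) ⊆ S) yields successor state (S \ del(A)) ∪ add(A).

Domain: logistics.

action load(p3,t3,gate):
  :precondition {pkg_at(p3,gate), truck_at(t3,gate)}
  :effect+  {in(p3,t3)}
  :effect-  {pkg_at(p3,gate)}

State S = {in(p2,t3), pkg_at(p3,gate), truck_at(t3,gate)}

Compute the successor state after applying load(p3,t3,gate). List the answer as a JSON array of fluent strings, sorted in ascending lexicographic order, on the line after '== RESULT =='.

Progress:
  pre ⊆ S: {pkg_at(p3,gate), truck_at(t3,gate)} ⊆ S  — applicable
  S \ del = {in(p2,t3), truck_at(t3,gate)}
  ∪ add   = {in(p2,t3), in(p3,t3), truck_at(t3,gate)}

== RESULT ==
["in(p2,t3)", "in(p3,t3)", "truck_at(t3,gate)"]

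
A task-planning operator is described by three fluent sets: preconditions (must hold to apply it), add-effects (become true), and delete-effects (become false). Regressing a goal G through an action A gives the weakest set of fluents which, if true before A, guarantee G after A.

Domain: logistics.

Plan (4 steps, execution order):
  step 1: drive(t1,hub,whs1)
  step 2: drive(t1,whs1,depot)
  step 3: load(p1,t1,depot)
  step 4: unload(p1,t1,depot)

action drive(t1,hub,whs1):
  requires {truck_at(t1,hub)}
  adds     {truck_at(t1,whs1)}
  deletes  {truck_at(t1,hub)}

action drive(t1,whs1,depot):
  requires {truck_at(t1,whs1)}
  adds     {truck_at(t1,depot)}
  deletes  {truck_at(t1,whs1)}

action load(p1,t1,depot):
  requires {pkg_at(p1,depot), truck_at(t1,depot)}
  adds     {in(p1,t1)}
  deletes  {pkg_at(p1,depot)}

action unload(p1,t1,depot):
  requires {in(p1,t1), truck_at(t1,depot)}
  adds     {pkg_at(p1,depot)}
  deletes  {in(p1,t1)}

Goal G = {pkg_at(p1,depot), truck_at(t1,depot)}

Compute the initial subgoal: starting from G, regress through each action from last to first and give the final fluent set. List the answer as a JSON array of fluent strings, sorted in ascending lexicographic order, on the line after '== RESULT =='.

Work backward from the goal:
  through step 4 (unload(p1,t1,depot)): drop {pkg_at(p1,depot)}, keep {truck_at(t1,depot)}, require {in(p1,t1), truck_at(t1,depot)}
    → {in(p1,t1), truck_at(t1,depot)}
  through step 3 (load(p1,t1,depot)): drop {in(p1,t1)}, keep {truck_at(t1,depot)}, require {pkg_at(p1,depot), truck_at(t1,depot)}
    → {pkg_at(p1,depot), truck_at(t1,depot)}
  through step 2 (drive(t1,whs1,depot)): drop {truck_at(t1,depot)}, keep {pkg_at(p1,depot)}, require {truck_at(t1,whs1)}
    → {pkg_at(p1,depot), truck_at(t1,whs1)}
  through step 1 (drive(t1,hub,whs1)): drop {truck_at(t1,whs1)}, keep {pkg_at(p1,depot)}, require {truck_at(t1,hub)}
    → {pkg_at(p1,depot), truck_at(t1,hub)}

== RESULT ==
["pkg_at(p1,depot)", "truck_at(t1,hub)"]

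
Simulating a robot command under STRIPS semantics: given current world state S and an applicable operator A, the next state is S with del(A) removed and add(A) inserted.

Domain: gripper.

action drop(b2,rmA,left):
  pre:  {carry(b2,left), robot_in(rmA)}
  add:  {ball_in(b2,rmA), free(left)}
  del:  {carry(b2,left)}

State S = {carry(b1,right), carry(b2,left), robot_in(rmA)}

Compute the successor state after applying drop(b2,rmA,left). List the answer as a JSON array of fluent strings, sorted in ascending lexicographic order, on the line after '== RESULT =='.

Compute (S \ del) ∪ add:
  pre ⊆ S: {carry(b2,left), robot_in(rmA)} ⊆ S  — applicable
  S \ del = {carry(b1,right), robot_in(rmA)}
  ∪ add   = {ball_in(b2,rmA), carry(b1,right), free(left), robot_in(rmA)}

== RESULT ==
["ball_in(b2,rmA)", "carry(b1,right)", "free(left)", "robot_in(rmA)"]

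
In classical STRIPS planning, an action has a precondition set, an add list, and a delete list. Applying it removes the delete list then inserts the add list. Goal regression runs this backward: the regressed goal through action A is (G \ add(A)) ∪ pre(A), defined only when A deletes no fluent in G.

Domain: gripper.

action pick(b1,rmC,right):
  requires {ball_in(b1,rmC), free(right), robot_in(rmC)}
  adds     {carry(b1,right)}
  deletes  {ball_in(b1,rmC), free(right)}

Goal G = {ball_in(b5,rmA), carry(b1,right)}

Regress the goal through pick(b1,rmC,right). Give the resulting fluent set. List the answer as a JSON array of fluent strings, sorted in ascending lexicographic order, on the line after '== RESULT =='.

Regress:
  G ∩ del = {}  (empty — regression defined)
  G \ add = {ball_in(b5,rmA), carry(b1,right)} \ {carry(b1,right)} = {ball_in(b5,rmA)}
  ∪ pre   = {ball_in(b5,rmA)} ∪ {ball_in(b1,rmC), free(right), robot_in(rmC)}
          = {ball_in(b1,rmC), ball_in(b5,rmA), free(right), robot_in(rmC)}

== RESULT ==
["ball_in(b1,rmC)", "ball_in(b5,rmA)", "free(right)", "robot_in(rmC)"]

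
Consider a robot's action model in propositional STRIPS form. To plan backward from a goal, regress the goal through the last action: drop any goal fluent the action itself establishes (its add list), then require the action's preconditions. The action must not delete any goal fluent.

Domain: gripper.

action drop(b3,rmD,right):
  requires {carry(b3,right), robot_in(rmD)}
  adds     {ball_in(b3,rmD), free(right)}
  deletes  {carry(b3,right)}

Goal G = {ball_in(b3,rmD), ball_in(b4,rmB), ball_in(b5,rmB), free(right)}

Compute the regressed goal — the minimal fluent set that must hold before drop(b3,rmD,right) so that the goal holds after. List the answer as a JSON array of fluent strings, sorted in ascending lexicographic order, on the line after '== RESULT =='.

Regress:
  G ∩ del = {}  (empty — regression defined)
  G \ add = {ball_in(b3,rmD), ball_in(b4,rmB), ball_in(b5,rmB), free(right)} \ {ball_in(b3,rmD), free(right)} = {ball_in(b4,rmB), ball_in(b5,rmB)}
  ∪ pre   = {ball_in(b4,rmB), ball_in(b5,rmB)} ∪ {carry(b3,right), robot_in(rmD)}
          = {ball_in(b4,rmB), ball_in(b5,rmB), carry(b3,right), robot_in(rmD)}

== RESULT ==
["ball_in(b4,rmB)", "ball_in(b5,rmB)", "carry(b3,right)", "robot_in(rmD)"]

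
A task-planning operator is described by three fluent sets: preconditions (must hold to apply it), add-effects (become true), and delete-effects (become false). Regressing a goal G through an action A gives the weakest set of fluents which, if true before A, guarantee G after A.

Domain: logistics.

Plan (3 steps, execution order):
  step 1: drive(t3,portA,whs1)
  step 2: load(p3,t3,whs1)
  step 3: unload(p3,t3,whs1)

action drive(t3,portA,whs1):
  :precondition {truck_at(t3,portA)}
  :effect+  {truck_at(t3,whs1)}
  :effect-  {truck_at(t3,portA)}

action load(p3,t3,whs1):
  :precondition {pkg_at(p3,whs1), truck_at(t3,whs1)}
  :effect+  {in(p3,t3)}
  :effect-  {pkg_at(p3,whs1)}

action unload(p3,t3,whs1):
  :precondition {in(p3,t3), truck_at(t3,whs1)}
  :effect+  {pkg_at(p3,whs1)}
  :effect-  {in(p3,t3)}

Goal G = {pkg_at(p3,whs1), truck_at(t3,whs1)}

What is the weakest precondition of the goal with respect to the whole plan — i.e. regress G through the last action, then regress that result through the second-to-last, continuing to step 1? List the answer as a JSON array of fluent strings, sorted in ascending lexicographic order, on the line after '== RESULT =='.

Regress step by step:
  through step 3 (unload(p3,t3,whs1)): drop {pkg_at(p3,whs1)}, keep {truck_at(t3,whs1)}, require {in(p3,t3), truck_at(t3,whs1)}
    → {in(p3,t3), truck_at(t3,whs1)}
  through step 2 (load(p3,t3,whs1)): drop {in(p3,t3)}, keep {truck_at(t3,whs1)}, require {pkg_at(p3,whs1), truck_at(t3,whs1)}
    → {pkg_at(p3,whs1), truck_at(t3,whs1)}
  through step 1 (drive(t3,portA,whs1)): drop {truck_at(t3,whs1)}, keep {pkg_at(p3,whs1)}, require {truck_at(t3,portA)}
    → {pkg_at(p3,whs1), truck_at(t3,portA)}

== RESULT ==
["pkg_at(p3,whs1)", "truck_at(t3,portA)"]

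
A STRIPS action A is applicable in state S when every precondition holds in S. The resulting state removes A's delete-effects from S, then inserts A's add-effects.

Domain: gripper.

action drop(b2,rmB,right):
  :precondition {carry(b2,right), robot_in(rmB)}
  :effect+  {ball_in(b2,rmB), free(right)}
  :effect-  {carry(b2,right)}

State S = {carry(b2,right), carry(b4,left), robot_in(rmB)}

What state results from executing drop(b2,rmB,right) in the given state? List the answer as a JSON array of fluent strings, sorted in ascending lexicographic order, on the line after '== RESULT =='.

Compute (S \ del) ∪ add:
  pre ⊆ S: {carry(b2,right), robot_in(rmB)} ⊆ S  — applicable
  S \ del = {carry(b4,left), robot_in(rmB)}
  ∪ add   = {ball_in(b2,rmB), carry(b4,left), free(right), robot_in(rmB)}

== RESULT ==
["ball_in(b2,rmB)", "carry(b4,left)", "free(right)", "robot_in(rmB)"]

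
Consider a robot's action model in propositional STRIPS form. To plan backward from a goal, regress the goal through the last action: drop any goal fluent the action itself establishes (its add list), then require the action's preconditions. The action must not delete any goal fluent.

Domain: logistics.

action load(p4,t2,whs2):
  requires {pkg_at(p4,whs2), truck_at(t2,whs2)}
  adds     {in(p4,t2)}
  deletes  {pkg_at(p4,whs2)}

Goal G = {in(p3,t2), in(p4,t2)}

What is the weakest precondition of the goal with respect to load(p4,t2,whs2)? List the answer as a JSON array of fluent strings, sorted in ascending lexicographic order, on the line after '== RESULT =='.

Compute (G \ add) ∪ pre:
  G ∩ del = {}  (empty — regression defined)
  G \ add = {in(p3,t2), in(p4,t2)} \ {in(p4,t2)} = {in(p3,t2)}
  ∪ pre   = {in(p3,t2)} ∪ {pkg_at(p4,whs2), truck_at(t2,whs2)}
          = {in(p3,t2), pkg_at(p4,whs2), truck_at(t2,whs2)}

== RESULT ==
["in(p3,t2)", "pkg_at(p4,whs2)", "truck_at(t2,whs2)"]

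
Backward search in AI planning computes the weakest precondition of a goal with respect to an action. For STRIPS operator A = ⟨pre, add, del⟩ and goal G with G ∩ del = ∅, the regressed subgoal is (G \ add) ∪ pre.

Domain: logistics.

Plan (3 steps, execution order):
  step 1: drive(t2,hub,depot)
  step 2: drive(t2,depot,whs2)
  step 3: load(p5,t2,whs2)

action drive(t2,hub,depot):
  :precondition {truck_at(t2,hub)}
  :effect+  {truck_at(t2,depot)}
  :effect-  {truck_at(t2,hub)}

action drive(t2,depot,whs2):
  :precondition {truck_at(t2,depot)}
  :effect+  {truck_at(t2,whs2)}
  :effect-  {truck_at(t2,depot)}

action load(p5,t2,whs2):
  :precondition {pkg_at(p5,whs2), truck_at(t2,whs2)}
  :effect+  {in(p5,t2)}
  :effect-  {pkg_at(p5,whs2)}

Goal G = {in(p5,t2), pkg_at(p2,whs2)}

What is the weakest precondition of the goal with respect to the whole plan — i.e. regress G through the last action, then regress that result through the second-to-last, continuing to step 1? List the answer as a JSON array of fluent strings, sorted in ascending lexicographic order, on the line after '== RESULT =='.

Regress step by step:
  through step 3 (load(p5,t2,whs2)): drop {in(p5,t2)}, keep {pkg_at(p2,whs2)}, require {pkg_at(p5,whs2), truck_at(t2,whs2)}
    → {pkg_at(p2,whs2), pkg_at(p5,whs2), truck_at(t2,whs2)}
  through step 2 (drive(t2,depot,whs2)): drop {truck_at(t2,whs2)}, keep {pkg_at(p2,whs2), pkg_at(p5,whs2)}, require {truck_at(t2,depot)}
    → {pkg_at(p2,whs2), pkg_at(p5,whs2), truck_at(t2,depot)}
  through step 1 (drive(t2,hub,depot)): drop {truck_at(t2,depot)}, keep {pkg_at(p2,whs2), pkg_at(p5,whs2)}, require {truck_at(t2,hub)}
    → {pkg_at(p2,whs2), pkg_at(p5,whs2), truck_at(t2,hub)}

== RESULT ==
["pkg_at(p2,whs2)", "pkg_at(p5,whs2)", "truck_at(t2,hub)"]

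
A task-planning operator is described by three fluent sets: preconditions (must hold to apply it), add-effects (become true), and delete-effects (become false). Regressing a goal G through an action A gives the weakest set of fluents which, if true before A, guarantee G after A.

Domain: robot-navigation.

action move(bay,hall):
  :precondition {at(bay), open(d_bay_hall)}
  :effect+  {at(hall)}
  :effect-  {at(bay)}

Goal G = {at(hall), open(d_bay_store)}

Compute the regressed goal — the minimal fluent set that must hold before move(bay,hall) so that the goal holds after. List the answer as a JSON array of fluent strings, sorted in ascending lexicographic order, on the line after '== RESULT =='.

Regress:
  G ∩ del = {}  (empty — regression defined)
  G \ add = {at(hall), open(d_bay_store)} \ {at(hall)} = {open(d_bay_store)}
  ∪ pre   = {open(d_bay_store)} ∪ {at(bay), open(d_bay_hall)}
          = {at(bay), open(d_bay_hall), open(d_bay_store)}

== RESULT ==
["at(bay)", "open(d_bay_hall)", "open(d_bay_store)"]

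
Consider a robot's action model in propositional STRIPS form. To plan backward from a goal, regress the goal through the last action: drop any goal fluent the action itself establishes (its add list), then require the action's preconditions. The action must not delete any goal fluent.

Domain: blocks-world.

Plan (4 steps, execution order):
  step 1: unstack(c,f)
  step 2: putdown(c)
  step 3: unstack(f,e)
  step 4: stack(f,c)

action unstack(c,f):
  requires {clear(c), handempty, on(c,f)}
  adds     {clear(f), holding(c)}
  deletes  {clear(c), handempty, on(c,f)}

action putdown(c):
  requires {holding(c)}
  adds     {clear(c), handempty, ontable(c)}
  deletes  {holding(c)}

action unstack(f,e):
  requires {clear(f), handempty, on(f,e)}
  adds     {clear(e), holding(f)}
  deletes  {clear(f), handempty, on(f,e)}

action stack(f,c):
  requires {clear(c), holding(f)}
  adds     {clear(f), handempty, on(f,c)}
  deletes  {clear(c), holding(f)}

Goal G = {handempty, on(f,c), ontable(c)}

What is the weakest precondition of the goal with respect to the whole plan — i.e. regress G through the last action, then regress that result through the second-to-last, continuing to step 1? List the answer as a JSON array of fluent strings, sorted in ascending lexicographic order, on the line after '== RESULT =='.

Work backward from the goal:
  through step 4 (stack(f,c)): drop {handempty, on(f,c)}, keep {ontable(c)}, require {clear(c), holding(f)}
    → {clear(c), holding(f), ontable(c)}
  through step 3 (unstack(f,e)): drop {holding(f)}, keep {clear(c), ontable(c)}, require {clear(f), handempty, on(f,e)}
    → {clear(c), clear(f), handempty, on(f,e), ontable(c)}
  through step 2 (putdown(c)): drop {clear(c), handempty, ontable(c)}, keep {clear(f), on(f,e)}, require {holding(c)}
    → {clear(f), holding(c), on(f,e)}
  through step 1 (unstack(c,f)): drop {clear(f), holding(c)}, keep {on(f,e)}, require {clear(c), handempty, on(c,f)}
    → {clear(c), handempty, on(c,f), on(f,e)}

== RESULT ==
["clear(c)", "handempty", "on(c,f)", "on(f,e)"]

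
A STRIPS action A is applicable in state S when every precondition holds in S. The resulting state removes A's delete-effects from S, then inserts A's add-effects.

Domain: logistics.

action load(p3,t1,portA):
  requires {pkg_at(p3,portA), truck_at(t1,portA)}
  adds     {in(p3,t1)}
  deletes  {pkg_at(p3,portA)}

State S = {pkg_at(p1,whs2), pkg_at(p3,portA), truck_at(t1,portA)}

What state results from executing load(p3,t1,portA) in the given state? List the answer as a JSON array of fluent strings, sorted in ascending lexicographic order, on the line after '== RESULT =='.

Progress:
  pre ⊆ S: {pkg_at(p3,portA), truck_at(t1,portA)} ⊆ S  — applicable
  S \ del = {pkg_at(p1,whs2), truck_at(t1,portA)}
  ∪ add   = {in(p3,t1), pkg_at(p1,whs2), truck_at(t1,portA)}

== RESULT ==
["in(p3,t1)", "pkg_at(p1,whs2)", "truck_at(t1,portA)"]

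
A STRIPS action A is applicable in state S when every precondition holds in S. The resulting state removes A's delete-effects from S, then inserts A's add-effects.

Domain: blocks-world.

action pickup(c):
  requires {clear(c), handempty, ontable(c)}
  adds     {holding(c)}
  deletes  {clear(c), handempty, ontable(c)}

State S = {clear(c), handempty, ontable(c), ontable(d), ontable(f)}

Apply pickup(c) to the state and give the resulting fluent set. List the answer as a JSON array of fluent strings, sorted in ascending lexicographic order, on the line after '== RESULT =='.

Progress:
  pre ⊆ S: {clear(c), handempty, ontable(c)} ⊆ S  — applicable
  S \ del = {ontable(d), ontable(f)}
  ∪ add   = {holding(c), ontable(d), ontable(f)}

== RESULT ==
["holding(c)", "ontable(d)", "ontable(f)"]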